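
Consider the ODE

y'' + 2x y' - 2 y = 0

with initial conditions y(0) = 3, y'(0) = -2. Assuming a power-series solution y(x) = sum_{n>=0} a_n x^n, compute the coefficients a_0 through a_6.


Ansatz: y(x) = sum_{n>=0} a_n x^n, so y'(x) = sum_{n>=1} n a_n x^(n-1) and y''(x) = sum_{n>=2} n(n-1) a_n x^(n-2).
Substitute into P(x) y'' + Q(x) y' + R(x) y = 0 with P(x) = 1, Q(x) = 2x, R(x) = -2, and match powers of x.
Initial conditions: a_0 = 3, a_1 = -2.
Setting the coefficient of each power of x to zero and solving order by order (substituting the coefficients already found):
  x^0: 2 a_2 - 2 a_0 = 0  ->  2 a_2 = 2 a_0 = 6  ->  a_2 = 3
  x^1: 6 a_3 = 0  ->  a_3 = 0
  x^2: 12 a_4 + 2 a_2 = 0  ->  12 a_4 = -2 a_2 = -6  ->  a_4 = -1/2
  x^3: 20 a_5 + 4 a_3 = 0  ->  20 a_5 = -4 a_3 = 0  ->  a_5 = 0
  x^4: 30 a_6 + 6 a_4 = 0  ->  30 a_6 = -6 a_4 = 3  ->  a_6 = 1/10
Truncated series: y(x) = 3 - 2 x + 3 x^2 - (1/2) x^4 + (1/10) x^6 + O(x^7).

a_0 = 3; a_1 = -2; a_2 = 3; a_3 = 0; a_4 = -1/2; a_5 = 0; a_6 = 1/10


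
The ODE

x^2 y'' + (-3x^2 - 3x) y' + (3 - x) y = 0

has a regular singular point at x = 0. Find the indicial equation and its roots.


Divide by x^2 to reach normal form y'' + P_1(x) y' + P_2(x) y = 0 with P_1(x) = -3 - 3/x and P_2(x) = -1/x + 3/x^2.
x = 0 is a singular point because the y'-coefficient -3 - 3/x has a pole at x = 0 and the y-coefficient -1/x + 3/x^2 has a pole at x = 0.
It is a regular singular point because x P_1(x) = p(x) = -3x - 3 and x^2 P_2(x) = q(x) = 3 - x are polynomials, hence analytic at x = 0.
p(0) = -3,  q(0) = 3.
Indicial equation: r(r-1) + p(0) r + q(0) = 0, i.e. r^2 + (p(0) - 1) r + q(0) = 0, i.e. r^2 - 4 r + 3 = 0.
Discriminant: (-4)^2 - 4(3) = 4, so r = (4 ± 2)/2.
Solving: r_1 = 3, r_2 = 1.

indicial: r^2 - 4 r + 3 = 0; roots r_1 = 3, r_2 = 1


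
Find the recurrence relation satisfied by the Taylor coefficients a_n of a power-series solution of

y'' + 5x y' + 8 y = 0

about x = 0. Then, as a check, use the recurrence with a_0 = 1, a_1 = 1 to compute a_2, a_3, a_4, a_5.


Substitute y = sum_n a_n x^n.
y''(x) has coefficient (n+2)(n+1) a_{n+2} at x^n;
5 x y'(x) has coefficient 5 n a_n at x^n (shift);
8 y(x) has coefficient 8 a_n at x^n.
Matching x^n: (n+2)(n+1) a_{n+2} + (5n + 8) a_n = 0.
Thus a_{n+2} = (-5n - 8) / ((n+1)(n+2)) * a_n.

Check with a_0 = 1, a_1 = 1 (apply the recurrence for n = 0, 1, 2, 3): a_0 = 1, a_1 = 1, a_2 = -4, a_3 = -13/6, a_4 = 6, a_5 = 299/120.

a_(n+2) = (-5n - 8) / ((n+1)(n+2)) * a_n; check: a_0 = 1, a_1 = 1, a_2 = -4, a_3 = -13/6, a_4 = 6, a_5 = 299/120


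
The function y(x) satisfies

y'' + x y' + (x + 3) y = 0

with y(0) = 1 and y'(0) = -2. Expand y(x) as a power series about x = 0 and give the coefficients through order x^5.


Ansatz: y(x) = sum_{n>=0} a_n x^n, so y'(x) = sum_{n>=1} n a_n x^(n-1) and y''(x) = sum_{n>=2} n(n-1) a_n x^(n-2).
Substitute into P(x) y'' + Q(x) y' + R(x) y = 0 with P(x) = 1, Q(x) = x, R(x) = x + 3, and match powers of x.
Initial conditions: a_0 = 1, a_1 = -2.
Setting the coefficient of each power of x to zero and solving order by order (substituting the coefficients already found):
  x^0: 2 a_2 + 3 a_0 = 0  ->  2 a_2 = -3 a_0 = -3  ->  a_2 = -3/2
  x^1: 6 a_3 + 4 a_1 + a_0 = 0  ->  6 a_3 = -4 a_1 - a_0 = 7  ->  a_3 = 7/6
  x^2: 12 a_4 + 5 a_2 + a_1 = 0  ->  12 a_4 = -5 a_2 - a_1 = 19/2  ->  a_4 = 19/24
  x^3: 20 a_5 + 6 a_3 + a_2 = 0  ->  20 a_5 = -6 a_3 - a_2 = -11/2  ->  a_5 = -11/40
Truncated series: y(x) = 1 - 2 x - (3/2) x^2 + (7/6) x^3 + (19/24) x^4 - (11/40) x^5 + O(x^6).

a_0 = 1; a_1 = -2; a_2 = -3/2; a_3 = 7/6; a_4 = 19/24; a_5 = -11/40


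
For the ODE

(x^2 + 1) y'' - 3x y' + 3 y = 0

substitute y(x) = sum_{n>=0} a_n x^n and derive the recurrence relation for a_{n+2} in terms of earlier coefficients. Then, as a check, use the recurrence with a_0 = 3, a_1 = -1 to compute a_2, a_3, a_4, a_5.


Substitute y = sum_n a_n x^n.
(1 + 1 x^2) y'' contributes (n+2)(n+1) a_{n+2} + n(n-1) a_n at x^n.
-3 x y'(x) contributes -3 n a_n at x^n.
3 y(x) contributes 3 a_n at x^n.
Matching x^n: (n+2)(n+1) a_{n+2} + (n(n-1) - 3 n + 3) a_n = 0.
Thus a_{n+2} = (-n(n-1) + 3 n - 3) / ((n+1)(n+2)) * a_n.

Check with a_0 = 3, a_1 = -1 (apply the recurrence for n = 0, 1, 2, 3): a_0 = 3, a_1 = -1, a_2 = -9/2, a_3 = 0, a_4 = -3/8, a_5 = 0.

a_(n+2) = (-n(n-1) + 3 n - 3) / ((n+1)(n+2)) * a_n; check: a_0 = 3, a_1 = -1, a_2 = -9/2, a_3 = 0, a_4 = -3/8, a_5 = 0


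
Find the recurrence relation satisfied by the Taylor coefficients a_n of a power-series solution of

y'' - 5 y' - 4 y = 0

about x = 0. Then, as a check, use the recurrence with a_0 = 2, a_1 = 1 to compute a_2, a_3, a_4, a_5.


Substitute y = sum_n a_n x^n.
y''(x) has coefficient (n+2)(n+1) a_{n+2} at x^n;
-5 y'(x) has coefficient -5 (n+1) a_{n+1} at x^n;
-4 y(x) has coefficient -4 a_n at x^n.
Matching x^n: (n+2)(n+1) a_{n+2} - 5 (n+1) a_{n+1} - 4 a_n = 0.
Thus a_{n+2} = [5 (n+1) a_{n+1} + 4 a_n] / ((n+1)(n+2)).

Check with a_0 = 2, a_1 = 1 (apply the recurrence for n = 0, 1, 2, 3): a_0 = 2, a_1 = 1, a_2 = 13/2, a_3 = 23/2, a_4 = 397/24, a_5 = 2261/120.

a_(n+2) = [5 (n+1) a_(n+1) + 4 a_n] / ((n+1)(n+2)); check: a_0 = 2, a_1 = 1, a_2 = 13/2, a_3 = 23/2, a_4 = 397/24, a_5 = 2261/120


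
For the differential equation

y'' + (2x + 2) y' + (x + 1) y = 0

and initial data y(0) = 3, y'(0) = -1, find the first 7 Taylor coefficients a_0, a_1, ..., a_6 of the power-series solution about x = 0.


Ansatz: y(x) = sum_{n>=0} a_n x^n, so y'(x) = sum_{n>=1} n a_n x^(n-1) and y''(x) = sum_{n>=2} n(n-1) a_n x^(n-2).
Substitute into P(x) y'' + Q(x) y' + R(x) y = 0 with P(x) = 1, Q(x) = 2x + 2, R(x) = x + 1, and match powers of x.
Initial conditions: a_0 = 3, a_1 = -1.
Setting the coefficient of each power of x to zero and solving order by order (substituting the coefficients already found):
  x^0: 2 a_2 + 2 a_1 + a_0 = 0  ->  2 a_2 = -2 a_1 - a_0 = -1  ->  a_2 = -1/2
  x^1: 6 a_3 + 4 a_2 + 3 a_1 + a_0 = 0  ->  6 a_3 = -4 a_2 - 3 a_1 - a_0 = 2  ->  a_3 = 1/3
  x^2: 12 a_4 + 6 a_3 + 5 a_2 + a_1 = 0  ->  12 a_4 = -6 a_3 - 5 a_2 - a_1 = 3/2  ->  a_4 = 1/8
  x^3: 20 a_5 + 8 a_4 + 7 a_3 + a_2 = 0  ->  20 a_5 = -8 a_4 - 7 a_3 - a_2 = -17/6  ->  a_5 = -17/120
  x^4: 30 a_6 + 10 a_5 + 9 a_4 + a_3 = 0  ->  30 a_6 = -10 a_5 - 9 a_4 - a_3 = -1/24  ->  a_6 = -1/720
Truncated series: y(x) = 3 - x - (1/2) x^2 + (1/3) x^3 + (1/8) x^4 - (17/120) x^5 - (1/720) x^6 + O(x^7).

a_0 = 3; a_1 = -1; a_2 = -1/2; a_3 = 1/3; a_4 = 1/8; a_5 = -17/120; a_6 = -1/720


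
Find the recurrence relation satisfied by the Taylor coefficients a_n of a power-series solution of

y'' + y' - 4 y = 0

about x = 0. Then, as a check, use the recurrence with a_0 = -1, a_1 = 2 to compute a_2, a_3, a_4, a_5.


Substitute y = sum_n a_n x^n.
y''(x) has coefficient (n+2)(n+1) a_{n+2} at x^n;
y'(x) has coefficient (n+1) a_{n+1} at x^n;
-4 y(x) has coefficient -4 a_n at x^n.
Matching x^n: (n+2)(n+1) a_{n+2} + (n+1) a_{n+1} - 4 a_n = 0.
Thus a_{n+2} = [-(n+1) a_{n+1} + 4 a_n] / ((n+1)(n+2)).

Check with a_0 = -1, a_1 = 2 (apply the recurrence for n = 0, 1, 2, 3): a_0 = -1, a_1 = 2, a_2 = -3, a_3 = 7/3, a_4 = -19/12, a_5 = 47/60.

a_(n+2) = [-(n+1) a_(n+1) + 4 a_n] / ((n+1)(n+2)); check: a_0 = -1, a_1 = 2, a_2 = -3, a_3 = 7/3, a_4 = -19/12, a_5 = 47/60


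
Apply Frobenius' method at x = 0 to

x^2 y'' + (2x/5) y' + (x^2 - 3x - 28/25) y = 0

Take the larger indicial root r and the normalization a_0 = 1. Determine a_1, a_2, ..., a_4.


Write in Frobenius form y'' + (p(x)/x) y' + (q(x)/x^2) y = 0:
  p(x) = 2/5,  q(x) = x^2 - 3x - 28/25.
Indicial equation: r(r-1) + (2/5) r + (-28/25) = 0 -> roots r_1 = 7/5, r_2 = -4/5.
Take r = r_1 = 7/5. Let y(x) = x^r sum_{n>=0} a_n x^n with a_0 = 1.
Substitute y = x^r sum a_n x^n and match x^{r+n}. The recurrence is
  D(n) a_n - 3 a_{n-1} + 1 a_{n-2} = 0,  where D(n) = (r+n)(r+n-1) + (2/5)(r+n) + (-28/25).
  a_n = [3 a_{n-1} - 1 a_{n-2}] / D(n).
Since the indicial polynomial factors as (r - r_1)(r - r_2), D(n) = (r_1 + n - r_1)(r_1 + n - r_2) = n(n + 11/5).
Evaluating step by step (a_0 = 1):
  n = 1: D(1) = 1(1 + 11/5) = 16/5; numerator = 3(1) = 3; a_1 = (3)/(16/5) = 15/16
  n = 2: D(2) = 2(2 + 11/5) = 42/5; numerator = 3(15/16) - 1(1) = 29/16; a_2 = (29/16)/(42/5) = 145/672
  n = 3: D(3) = 3(3 + 11/5) = 78/5; numerator = 3(145/672) - 1(15/16) = -65/224; a_3 = (-65/224)/(78/5) = -25/1344
  n = 4: D(4) = 4(4 + 11/5) = 124/5; numerator = 3(-25/1344) - 1(145/672) = -365/1344; a_4 = (-365/1344)/(124/5) = -1825/166656

r = 7/5; a_0 = 1; a_1 = 15/16; a_2 = 145/672; a_3 = -25/1344; a_4 = -1825/166656


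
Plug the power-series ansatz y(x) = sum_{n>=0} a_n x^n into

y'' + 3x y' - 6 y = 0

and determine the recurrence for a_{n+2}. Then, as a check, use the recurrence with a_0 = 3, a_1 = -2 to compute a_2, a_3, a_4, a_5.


Substitute y = sum_n a_n x^n.
y''(x) has coefficient (n+2)(n+1) a_{n+2} at x^n;
3 x y'(x) has coefficient 3 n a_n at x^n (shift);
-6 y(x) has coefficient -6 a_n at x^n.
Matching x^n: (n+2)(n+1) a_{n+2} + (3n - 6) a_n = 0.
Thus a_{n+2} = (-3n + 6) / ((n+1)(n+2)) * a_n.

Check with a_0 = 3, a_1 = -2 (apply the recurrence for n = 0, 1, 2, 3): a_0 = 3, a_1 = -2, a_2 = 9, a_3 = -1, a_4 = 0, a_5 = 3/20.

a_(n+2) = (-3n + 6) / ((n+1)(n+2)) * a_n; check: a_0 = 3, a_1 = -2, a_2 = 9, a_3 = -1, a_4 = 0, a_5 = 3/20


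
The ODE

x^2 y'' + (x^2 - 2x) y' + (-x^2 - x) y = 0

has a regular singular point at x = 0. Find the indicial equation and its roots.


Divide by x^2 to reach normal form y'' + P_1(x) y' + P_2(x) y = 0 with P_1(x) = 1 - 2/x and P_2(x) = -1 - 1/x.
x = 0 is a singular point because the y'-coefficient 1 - 2/x has a pole at x = 0 and the y-coefficient -1 - 1/x has a pole at x = 0.
It is a regular singular point because x P_1(x) = p(x) = x - 2 and x^2 P_2(x) = q(x) = -x^2 - x are polynomials, hence analytic at x = 0.
p(0) = -2,  q(0) = 0.
Indicial equation: r(r-1) + p(0) r + q(0) = 0, i.e. r^2 + (p(0) - 1) r + q(0) = 0, i.e. r^2 - 3 r = 0.
Discriminant: (-3)^2 - 4(0) = 9, so r = (3 ± 3)/2.
Solving: r_1 = 3, r_2 = 0.

indicial: r^2 - 3 r = 0; roots r_1 = 3, r_2 = 0


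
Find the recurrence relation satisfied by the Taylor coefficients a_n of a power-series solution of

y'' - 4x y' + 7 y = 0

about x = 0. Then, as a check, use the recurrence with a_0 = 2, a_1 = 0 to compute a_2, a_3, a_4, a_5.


Substitute y = sum_n a_n x^n.
y''(x) has coefficient (n+2)(n+1) a_{n+2} at x^n;
-4 x y'(x) has coefficient -4 n a_n at x^n (shift);
7 y(x) has coefficient 7 a_n at x^n.
Matching x^n: (n+2)(n+1) a_{n+2} + (-4n + 7) a_n = 0.
Thus a_{n+2} = (4n - 7) / ((n+1)(n+2)) * a_n.

Check with a_0 = 2, a_1 = 0 (apply the recurrence for n = 0, 1, 2, 3): a_0 = 2, a_1 = 0, a_2 = -7, a_3 = 0, a_4 = -7/12, a_5 = 0.

a_(n+2) = (4n - 7) / ((n+1)(n+2)) * a_n; check: a_0 = 2, a_1 = 0, a_2 = -7, a_3 = 0, a_4 = -7/12, a_5 = 0


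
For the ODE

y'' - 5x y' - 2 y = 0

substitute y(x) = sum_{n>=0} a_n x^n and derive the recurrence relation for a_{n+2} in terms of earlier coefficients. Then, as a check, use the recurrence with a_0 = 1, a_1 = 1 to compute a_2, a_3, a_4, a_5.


Substitute y = sum_n a_n x^n.
y''(x) has coefficient (n+2)(n+1) a_{n+2} at x^n;
-5 x y'(x) has coefficient -5 n a_n at x^n (shift);
-2 y(x) has coefficient -2 a_n at x^n.
Matching x^n: (n+2)(n+1) a_{n+2} + (-5n - 2) a_n = 0.
Thus a_{n+2} = (5n + 2) / ((n+1)(n+2)) * a_n.

Check with a_0 = 1, a_1 = 1 (apply the recurrence for n = 0, 1, 2, 3): a_0 = 1, a_1 = 1, a_2 = 1, a_3 = 7/6, a_4 = 1, a_5 = 119/120.

a_(n+2) = (5n + 2) / ((n+1)(n+2)) * a_n; check: a_0 = 1, a_1 = 1, a_2 = 1, a_3 = 7/6, a_4 = 1, a_5 = 119/120


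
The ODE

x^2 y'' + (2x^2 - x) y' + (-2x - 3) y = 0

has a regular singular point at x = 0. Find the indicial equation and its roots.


Divide by x^2 to reach normal form y'' + P_1(x) y' + P_2(x) y = 0 with P_1(x) = 2 - 1/x and P_2(x) = -2/x - 3/x^2.
x = 0 is a singular point because the y'-coefficient 2 - 1/x has a pole at x = 0 and the y-coefficient -2/x - 3/x^2 has a pole at x = 0.
It is a regular singular point because x P_1(x) = p(x) = 2x - 1 and x^2 P_2(x) = q(x) = -2x - 3 are polynomials, hence analytic at x = 0.
p(0) = -1,  q(0) = -3.
Indicial equation: r(r-1) + p(0) r + q(0) = 0, i.e. r^2 + (p(0) - 1) r + q(0) = 0, i.e. r^2 - 2 r - 3 = 0.
Discriminant: (-2)^2 - 4(-3) = 16, so r = (2 ± 4)/2.
Solving: r_1 = 3, r_2 = -1.

indicial: r^2 - 2 r - 3 = 0; roots r_1 = 3, r_2 = -1


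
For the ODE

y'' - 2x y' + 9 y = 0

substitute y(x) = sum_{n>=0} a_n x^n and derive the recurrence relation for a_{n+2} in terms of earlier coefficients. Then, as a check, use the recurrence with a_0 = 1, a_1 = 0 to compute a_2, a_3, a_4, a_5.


Substitute y = sum_n a_n x^n.
y''(x) has coefficient (n+2)(n+1) a_{n+2} at x^n;
-2 x y'(x) has coefficient -2 n a_n at x^n (shift);
9 y(x) has coefficient 9 a_n at x^n.
Matching x^n: (n+2)(n+1) a_{n+2} + (-2n + 9) a_n = 0.
Thus a_{n+2} = (2n - 9) / ((n+1)(n+2)) * a_n.

Check with a_0 = 1, a_1 = 0 (apply the recurrence for n = 0, 1, 2, 3): a_0 = 1, a_1 = 0, a_2 = -9/2, a_3 = 0, a_4 = 15/8, a_5 = 0.

a_(n+2) = (2n - 9) / ((n+1)(n+2)) * a_n; check: a_0 = 1, a_1 = 0, a_2 = -9/2, a_3 = 0, a_4 = 15/8, a_5 = 0


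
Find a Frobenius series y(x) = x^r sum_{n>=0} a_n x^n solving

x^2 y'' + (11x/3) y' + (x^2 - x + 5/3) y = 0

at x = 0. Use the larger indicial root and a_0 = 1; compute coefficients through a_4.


Write in Frobenius form y'' + (p(x)/x) y' + (q(x)/x^2) y = 0:
  p(x) = 11/3,  q(x) = x^2 - x + 5/3.
Indicial equation: r(r-1) + (11/3) r + (5/3) = 0 -> roots r_1 = -1, r_2 = -5/3.
Take r = r_1 = -1. Let y(x) = x^r sum_{n>=0} a_n x^n with a_0 = 1.
Substitute y = x^r sum a_n x^n and match x^{r+n}. The recurrence is
  D(n) a_n - 1 a_{n-1} + 1 a_{n-2} = 0,  where D(n) = (r+n)(r+n-1) + (11/3)(r+n) + (5/3).
  a_n = [1 a_{n-1} - 1 a_{n-2}] / D(n).
Since the indicial polynomial factors as (r - r_1)(r - r_2), D(n) = (r_1 + n - r_1)(r_1 + n - r_2) = n(n + 2/3).
Evaluating step by step (a_0 = 1):
  n = 1: D(1) = 1(1 + 2/3) = 5/3; numerator = 1(1) = 1; a_1 = (1)/(5/3) = 3/5
  n = 2: D(2) = 2(2 + 2/3) = 16/3; numerator = 1(3/5) - 1(1) = -2/5; a_2 = (-2/5)/(16/3) = -3/40
  n = 3: D(3) = 3(3 + 2/3) = 11; numerator = 1(-3/40) - 1(3/5) = -27/40; a_3 = (-27/40)/(11) = -27/440
  n = 4: D(4) = 4(4 + 2/3) = 56/3; numerator = 1(-27/440) - 1(-3/40) = 3/220; a_4 = (3/220)/(56/3) = 9/12320

r = -1; a_0 = 1; a_1 = 3/5; a_2 = -3/40; a_3 = -27/440; a_4 = 9/12320


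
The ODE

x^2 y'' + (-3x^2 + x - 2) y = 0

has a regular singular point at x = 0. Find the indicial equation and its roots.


Divide by x^2 to reach normal form y'' + P_1(x) y' + P_2(x) y = 0 with P_1(x) = 0 and P_2(x) = -3 + 1/x - 2/x^2.
x = 0 is a singular point because the y-coefficient -3 + 1/x - 2/x^2 has a pole at x = 0.
It is a regular singular point because x P_1(x) = p(x) = 0 and x^2 P_2(x) = q(x) = -3x^2 + x - 2 are polynomials, hence analytic at x = 0.
p(0) = 0,  q(0) = -2.
Indicial equation: r(r-1) + p(0) r + q(0) = 0, i.e. r^2 + (p(0) - 1) r + q(0) = 0, i.e. r^2 - 1 r - 2 = 0.
Discriminant: (-1)^2 - 4(-2) = 9, so r = (1 ± 3)/2.
Solving: r_1 = 2, r_2 = -1.

indicial: r^2 - 1 r - 2 = 0; roots r_1 = 2, r_2 = -1


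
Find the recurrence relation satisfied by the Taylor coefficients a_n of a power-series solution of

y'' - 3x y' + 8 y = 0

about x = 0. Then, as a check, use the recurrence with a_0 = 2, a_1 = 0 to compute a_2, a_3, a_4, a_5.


Substitute y = sum_n a_n x^n.
y''(x) has coefficient (n+2)(n+1) a_{n+2} at x^n;
-3 x y'(x) has coefficient -3 n a_n at x^n (shift);
8 y(x) has coefficient 8 a_n at x^n.
Matching x^n: (n+2)(n+1) a_{n+2} + (-3n + 8) a_n = 0.
Thus a_{n+2} = (3n - 8) / ((n+1)(n+2)) * a_n.

Check with a_0 = 2, a_1 = 0 (apply the recurrence for n = 0, 1, 2, 3): a_0 = 2, a_1 = 0, a_2 = -8, a_3 = 0, a_4 = 4/3, a_5 = 0.

a_(n+2) = (3n - 8) / ((n+1)(n+2)) * a_n; check: a_0 = 2, a_1 = 0, a_2 = -8, a_3 = 0, a_4 = 4/3, a_5 = 0


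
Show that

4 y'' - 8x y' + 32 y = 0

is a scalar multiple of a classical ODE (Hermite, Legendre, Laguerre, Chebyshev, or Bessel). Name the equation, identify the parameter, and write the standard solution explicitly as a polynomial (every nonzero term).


All three coefficients share the factor 4; dividing through by 4 gives  y'' - 2x y' + 8 y = 0.
This matches the Hermite equation y'' - 2x y' + 2n y = 0 with 2n = 8, so n = 4; the polynomial solution is H_4(x).
With y = sum_k a_k x^k, matching x^k gives (k+2)(k+1) a_{k+2} = 2(k - n) a_k = 2(k - 4) a_k. The right side vanishes at k = 4, so the series with the parity of 4 terminates at degree 4.
Standard normalization: leading coefficient of H_n is 2^n, so a_4 = 2^4 = 16. Work downward with a_k = (k+1)(k+2) a_{k+2} / (2(k - n)):
  a_2 = (3)(4)(16) / (2(2 - 4)) = 192/(-4) = -48
  a_0 = (1)(2)(-48) / (2(0 - 4)) = -96/(-8) = 12
Hence H_4(x) = 16 x^4 - 48 x^2 + 12.

H_4(x); series = 16 x^4 - 48 x^2 + 12


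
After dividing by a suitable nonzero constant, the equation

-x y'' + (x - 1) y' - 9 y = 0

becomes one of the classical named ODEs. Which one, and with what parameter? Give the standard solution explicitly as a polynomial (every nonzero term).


All three coefficients share the factor -1; dividing through by -1 gives  x y'' + (1 - x) y' + 9 y = 0.
This matches the Laguerre equation x y'' + (1 - x) y' + n y = 0 with n = 9; the polynomial solution is L_9(x).
With y = sum_k a_k x^k, matching x^k gives (k+1)k a_{k+1} + (k+1) a_{k+1} - k a_k + n a_k = 0, i.e. (k+1)^2 a_{k+1} = (k - n) a_k = (k - 9) a_k. The right side vanishes at k = 9, so the series terminates at degree 9.
Standard normalization L_n(0) = 1 gives a_0 = 1. Work upward with a_{k+1} = (k - 9) a_k / (k+1)^2:
  a_1 = (0 - 9)(1) / 1^2 = -9/1 = -9
  a_2 = (1 - 9)(-9) / 2^2 = 72/4 = 18
  a_3 = (2 - 9)(18) / 3^2 = -126/9 = -14
  a_4 = (3 - 9)(-14) / 4^2 = 84/16 = 21/4
  a_5 = (4 - 9)(21/4) / 5^2 = (-105/4)/25 = -21/20
  a_6 = (5 - 9)(-21/20) / 6^2 = (21/5)/36 = 7/60
  a_7 = (6 - 9)(7/60) / 7^2 = (-7/20)/49 = -1/140
  a_8 = (7 - 9)(-1/140) / 8^2 = (1/70)/64 = 1/4480
  a_9 = (8 - 9)(1/4480) / 9^2 = (-1/4480)/81 = -1/362880
Hence L_9(x) = -x^9/362880 + x^8/4480 - x^7/140 + 7 x^6/60 - 21 x^5/20 + 21 x^4/4 - 14 x^3 + 18 x^2 - 9 x + 1.

L_9(x); series = -x^9/362880 + x^8/4480 - x^7/140 + 7 x^6/60 - 21 x^5/20 + 21 x^4/4 - 14 x^3 + 18 x^2 - 9 x + 1


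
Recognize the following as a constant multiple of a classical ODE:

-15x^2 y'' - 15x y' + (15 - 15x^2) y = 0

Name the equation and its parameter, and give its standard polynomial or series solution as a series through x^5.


All three coefficients share the factor -15; dividing through by -15 gives  x^2 y'' + x y' + (x^2 - 1) y = 0.
This matches the Bessel equation x^2 y'' + x y' + (x^2 - nu^2) y = 0 with nu^2 = 1, so nu = 1; the solution bounded at x = 0 is J_1(x).
Frobenius at x = 0: indicial roots ±nu; for r = nu the recurrence k(k + 2nu) c_k = -c_{k-2} gives the standard series J_nu(x) = sum_{k>=0} (-1)^k / (k! (k+nu)!) (x/2)^(2k+nu). Evaluate the first 3 terms:
  k = 0: (-1)^0 / (0! * 1! * 2^1) x^1 = 1/(1*1*2) x^1 = (1/2) x^1
  k = 1: (-1)^1 / (1! * 2! * 2^3) x^3 = -1/(1*2*8) x^3 = (-1/16) x^3
  k = 2: (-1)^2 / (2! * 3! * 2^5) x^5 = 1/(2*6*32) x^5 = (1/384) x^5
Hence J_1(x) = x^5/384 - x^3/16 + x/2 + ....

J_1(x); series = x^5/384 - x^3/16 + x/2


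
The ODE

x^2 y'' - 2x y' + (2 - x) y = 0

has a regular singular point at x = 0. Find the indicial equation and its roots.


Divide by x^2 to reach normal form y'' + P_1(x) y' + P_2(x) y = 0 with P_1(x) = -2/x and P_2(x) = -1/x + 2/x^2.
x = 0 is a singular point because the y'-coefficient -2/x has a pole at x = 0 and the y-coefficient -1/x + 2/x^2 has a pole at x = 0.
It is a regular singular point because x P_1(x) = p(x) = -2 and x^2 P_2(x) = q(x) = 2 - x are polynomials, hence analytic at x = 0.
p(0) = -2,  q(0) = 2.
Indicial equation: r(r-1) + p(0) r + q(0) = 0, i.e. r^2 + (p(0) - 1) r + q(0) = 0, i.e. r^2 - 3 r + 2 = 0.
Discriminant: (-3)^2 - 4(2) = 1, so r = (3 ± 1)/2.
Solving: r_1 = 2, r_2 = 1.

indicial: r^2 - 3 r + 2 = 0; roots r_1 = 2, r_2 = 1


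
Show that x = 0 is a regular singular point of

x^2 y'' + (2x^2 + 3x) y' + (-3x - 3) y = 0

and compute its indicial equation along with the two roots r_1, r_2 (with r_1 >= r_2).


Divide by x^2 to reach normal form y'' + P_1(x) y' + P_2(x) y = 0 with P_1(x) = 2 + 3/x and P_2(x) = -3/x - 3/x^2.
x = 0 is a singular point because the y'-coefficient 2 + 3/x has a pole at x = 0 and the y-coefficient -3/x - 3/x^2 has a pole at x = 0.
It is a regular singular point because x P_1(x) = p(x) = 2x + 3 and x^2 P_2(x) = q(x) = -3x - 3 are polynomials, hence analytic at x = 0.
p(0) = 3,  q(0) = -3.
Indicial equation: r(r-1) + p(0) r + q(0) = 0, i.e. r^2 + (p(0) - 1) r + q(0) = 0, i.e. r^2 + 2 r - 3 = 0.
Discriminant: (2)^2 - 4(-3) = 16, so r = (-2 ± 4)/2.
Solving: r_1 = 1, r_2 = -3.

indicial: r^2 + 2 r - 3 = 0; roots r_1 = 1, r_2 = -3


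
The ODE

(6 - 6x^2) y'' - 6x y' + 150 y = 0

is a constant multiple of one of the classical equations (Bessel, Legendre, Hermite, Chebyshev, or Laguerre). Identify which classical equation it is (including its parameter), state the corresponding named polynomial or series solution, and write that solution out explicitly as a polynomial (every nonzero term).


All three coefficients share the factor 6; dividing through by 6 gives  (1 - x^2) y'' - x y' + 25 y = 0.
This matches the Chebyshev equation (1 - x^2) y'' - x y' + n^2 y = 0 (note the -x y' term, not -2x y') with n^2 = 25, so n = 5; the polynomial solution is T_5(x).
With y = sum_k a_k x^k, matching x^k gives (k+2)(k+1) a_{k+2} = (k^2 - n^2) a_k = (k - 5)(k + 5) a_k. The right side vanishes at k = 5, so the series with the parity of 5 terminates at degree 5.
Standard normalization: leading coefficient of T_n is 2^(n-1), so a_5 = 2^4 = 16. Work downward with a_k = (k+1)(k+2) a_{k+2} / ((k - 5)(k + 5)):
  a_3 = (4)(5)(16) / ((3 - 5)(3 + 5)) = 320/(-16) = -20
  a_1 = (2)(3)(-20) / ((1 - 5)(1 + 5)) = -120/(-24) = 5
Hence T_5(x) = 16 x^5 - 20 x^3 + 5 x.

T_5(x); series = 16 x^5 - 20 x^3 + 5 x


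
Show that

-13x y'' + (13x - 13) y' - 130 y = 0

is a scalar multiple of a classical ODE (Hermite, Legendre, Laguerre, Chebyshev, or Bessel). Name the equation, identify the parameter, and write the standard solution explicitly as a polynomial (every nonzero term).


All three coefficients share the factor -13; dividing through by -13 gives  x y'' + (1 - x) y' + 10 y = 0.
This matches the Laguerre equation x y'' + (1 - x) y' + n y = 0 with n = 10; the polynomial solution is L_10(x).
With y = sum_k a_k x^k, matching x^k gives (k+1)k a_{k+1} + (k+1) a_{k+1} - k a_k + n a_k = 0, i.e. (k+1)^2 a_{k+1} = (k - n) a_k = (k - 10) a_k. The right side vanishes at k = 10, so the series terminates at degree 10.
Standard normalization L_n(0) = 1 gives a_0 = 1. Work upward with a_{k+1} = (k - 10) a_k / (k+1)^2:
  a_1 = (0 - 10)(1) / 1^2 = -10/1 = -10
  a_2 = (1 - 10)(-10) / 2^2 = 90/4 = 45/2
  a_3 = (2 - 10)(45/2) / 3^2 = -180/9 = -20
  a_4 = (3 - 10)(-20) / 4^2 = 140/16 = 35/4
  a_5 = (4 - 10)(35/4) / 5^2 = (-105/2)/25 = -21/10
  a_6 = (5 - 10)(-21/10) / 6^2 = (21/2)/36 = 7/24
  a_7 = (6 - 10)(7/24) / 7^2 = (-7/6)/49 = -1/42
  a_8 = (7 - 10)(-1/42) / 8^2 = (1/14)/64 = 1/896
  a_9 = (8 - 10)(1/896) / 9^2 = (-1/448)/81 = -1/36288
  a_10 = (9 - 10)(-1/36288) / 10^2 = (1/36288)/100 = 1/3628800
Hence L_10(x) = x^10/3628800 - x^9/36288 + x^8/896 - x^7/42 + 7 x^6/24 - 21 x^5/10 + 35 x^4/4 - 20 x^3 + 45 x^2/2 - 10 x + 1.

L_10(x); series = x^10/3628800 - x^9/36288 + x^8/896 - x^7/42 + 7 x^6/24 - 21 x^5/10 + 35 x^4/4 - 20 x^3 + 45 x^2/2 - 10 x + 1


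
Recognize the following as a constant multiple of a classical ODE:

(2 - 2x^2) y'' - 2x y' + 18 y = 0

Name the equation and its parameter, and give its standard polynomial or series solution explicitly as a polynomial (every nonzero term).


All three coefficients share the factor 2; dividing through by 2 gives  (1 - x^2) y'' - x y' + 9 y = 0.
This matches the Chebyshev equation (1 - x^2) y'' - x y' + n^2 y = 0 (note the -x y' term, not -2x y') with n^2 = 9, so n = 3; the polynomial solution is T_3(x).
With y = sum_k a_k x^k, matching x^k gives (k+2)(k+1) a_{k+2} = (k^2 - n^2) a_k = (k - 3)(k + 3) a_k. The right side vanishes at k = 3, so the series with the parity of 3 terminates at degree 3.
Standard normalization: leading coefficient of T_n is 2^(n-1), so a_3 = 2^2 = 4. Work downward with a_k = (k+1)(k+2) a_{k+2} / ((k - 3)(k + 3)):
  a_1 = (2)(3)(4) / ((1 - 3)(1 + 3)) = 24/(-8) = -3
Hence T_3(x) = 4 x^3 - 3 x.

T_3(x); series = 4 x^3 - 3 x


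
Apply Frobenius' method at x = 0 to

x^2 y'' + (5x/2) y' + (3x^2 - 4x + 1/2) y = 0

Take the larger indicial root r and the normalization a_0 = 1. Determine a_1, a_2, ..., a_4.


Write in Frobenius form y'' + (p(x)/x) y' + (q(x)/x^2) y = 0:
  p(x) = 5/2,  q(x) = 3x^2 - 4x + 1/2.
Indicial equation: r(r-1) + (5/2) r + (1/2) = 0 -> roots r_1 = -1/2, r_2 = -1.
Take r = r_1 = -1/2. Let y(x) = x^r sum_{n>=0} a_n x^n with a_0 = 1.
Substitute y = x^r sum a_n x^n and match x^{r+n}. The recurrence is
  D(n) a_n - 4 a_{n-1} + 3 a_{n-2} = 0,  where D(n) = (r+n)(r+n-1) + (5/2)(r+n) + (1/2).
  a_n = [4 a_{n-1} - 3 a_{n-2}] / D(n).
Since the indicial polynomial factors as (r - r_1)(r - r_2), D(n) = (r_1 + n - r_1)(r_1 + n - r_2) = n(n + 1/2).
Evaluating step by step (a_0 = 1):
  n = 1: D(1) = 1(1 + 1/2) = 3/2; numerator = 4(1) = 4; a_1 = (4)/(3/2) = 8/3
  n = 2: D(2) = 2(2 + 1/2) = 5; numerator = 4(8/3) - 3(1) = 23/3; a_2 = (23/3)/(5) = 23/15
  n = 3: D(3) = 3(3 + 1/2) = 21/2; numerator = 4(23/15) - 3(8/3) = -28/15; a_3 = (-28/15)/(21/2) = -8/45
  n = 4: D(4) = 4(4 + 1/2) = 18; numerator = 4(-8/45) - 3(23/15) = -239/45; a_4 = (-239/45)/(18) = -239/810

r = -1/2; a_0 = 1; a_1 = 8/3; a_2 = 23/15; a_3 = -8/45; a_4 = -239/810


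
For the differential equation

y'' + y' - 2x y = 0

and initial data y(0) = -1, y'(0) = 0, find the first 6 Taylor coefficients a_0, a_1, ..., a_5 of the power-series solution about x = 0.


Ansatz: y(x) = sum_{n>=0} a_n x^n, so y'(x) = sum_{n>=1} n a_n x^(n-1) and y''(x) = sum_{n>=2} n(n-1) a_n x^(n-2).
Substitute into P(x) y'' + Q(x) y' + R(x) y = 0 with P(x) = 1, Q(x) = 1, R(x) = -2x, and match powers of x.
Initial conditions: a_0 = -1, a_1 = 0.
Setting the coefficient of each power of x to zero and solving order by order (substituting the coefficients already found):
  x^0: 2 a_2 + a_1 = 0  ->  2 a_2 = -a_1 = 0  ->  a_2 = 0
  x^1: 6 a_3 + 2 a_2 - 2 a_0 = 0  ->  6 a_3 = -2 a_2 + 2 a_0 = -2  ->  a_3 = -1/3
  x^2: 12 a_4 + 3 a_3 - 2 a_1 = 0  ->  12 a_4 = -3 a_3 + 2 a_1 = 1  ->  a_4 = 1/12
  x^3: 20 a_5 + 4 a_4 - 2 a_2 = 0  ->  20 a_5 = -4 a_4 + 2 a_2 = -1/3  ->  a_5 = -1/60
Truncated series: y(x) = -1 - (1/3) x^3 + (1/12) x^4 - (1/60) x^5 + O(x^6).

a_0 = -1; a_1 = 0; a_2 = 0; a_3 = -1/3; a_4 = 1/12; a_5 = -1/60


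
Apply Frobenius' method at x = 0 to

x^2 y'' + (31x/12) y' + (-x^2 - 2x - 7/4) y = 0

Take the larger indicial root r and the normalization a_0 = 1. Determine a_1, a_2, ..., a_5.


Write in Frobenius form y'' + (p(x)/x) y' + (q(x)/x^2) y = 0:
  p(x) = 31/12,  q(x) = -x^2 - 2x - 7/4.
Indicial equation: r(r-1) + (31/12) r + (-7/4) = 0 -> roots r_1 = 3/4, r_2 = -7/3.
Take r = r_1 = 3/4. Let y(x) = x^r sum_{n>=0} a_n x^n with a_0 = 1.
Substitute y = x^r sum a_n x^n and match x^{r+n}. The recurrence is
  D(n) a_n - 2 a_{n-1} - 1 a_{n-2} = 0,  where D(n) = (r+n)(r+n-1) + (31/12)(r+n) + (-7/4).
  a_n = [2 a_{n-1} + 1 a_{n-2}] / D(n).
Since the indicial polynomial factors as (r - r_1)(r - r_2), D(n) = (r_1 + n - r_1)(r_1 + n - r_2) = n(n + 37/12).
Evaluating step by step (a_0 = 1):
  n = 1: D(1) = 1(1 + 37/12) = 49/12; numerator = 2(1) = 2; a_1 = (2)/(49/12) = 24/49
  n = 2: D(2) = 2(2 + 37/12) = 61/6; numerator = 2(24/49) + 1(1) = 97/49; a_2 = (97/49)/(61/6) = 582/2989
  n = 3: D(3) = 3(3 + 37/12) = 73/4; numerator = 2(582/2989) + 1(24/49) = 2628/2989; a_3 = (2628/2989)/(73/4) = 144/2989
  n = 4: D(4) = 4(4 + 37/12) = 85/3; numerator = 2(144/2989) + 1(582/2989) = 870/2989; a_4 = (870/2989)/(85/3) = 522/50813
  n = 5: D(5) = 5(5 + 37/12) = 485/12; numerator = 2(522/50813) + 1(144/2989) = 3492/50813; a_5 = (3492/50813)/(485/12) = 432/254065

r = 3/4; a_0 = 1; a_1 = 24/49; a_2 = 582/2989; a_3 = 144/2989; a_4 = 522/50813; a_5 = 432/254065


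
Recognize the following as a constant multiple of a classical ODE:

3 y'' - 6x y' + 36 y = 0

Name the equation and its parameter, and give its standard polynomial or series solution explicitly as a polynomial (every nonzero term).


All three coefficients share the factor 3; dividing through by 3 gives  y'' - 2x y' + 12 y = 0.
This matches the Hermite equation y'' - 2x y' + 2n y = 0 with 2n = 12, so n = 6; the polynomial solution is H_6(x).
With y = sum_k a_k x^k, matching x^k gives (k+2)(k+1) a_{k+2} = 2(k - n) a_k = 2(k - 6) a_k. The right side vanishes at k = 6, so the series with the parity of 6 terminates at degree 6.
Standard normalization: leading coefficient of H_n is 2^n, so a_6 = 2^6 = 64. Work downward with a_k = (k+1)(k+2) a_{k+2} / (2(k - n)):
  a_4 = (5)(6)(64) / (2(4 - 6)) = 1920/(-4) = -480
  a_2 = (3)(4)(-480) / (2(2 - 6)) = -5760/(-8) = 720
  a_0 = (1)(2)(720) / (2(0 - 6)) = 1440/(-12) = -120
Hence H_6(x) = 64 x^6 - 480 x^4 + 720 x^2 - 120.

H_6(x); series = 64 x^6 - 480 x^4 + 720 x^2 - 120


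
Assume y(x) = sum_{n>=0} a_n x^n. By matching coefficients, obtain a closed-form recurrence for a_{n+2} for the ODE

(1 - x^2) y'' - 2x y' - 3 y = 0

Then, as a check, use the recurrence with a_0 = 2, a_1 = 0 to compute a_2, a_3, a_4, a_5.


Substitute y = sum_n a_n x^n.
(1 - 1 x^2) y'' contributes (n+2)(n+1) a_{n+2} - n(n-1) a_n at x^n.
-2 x y'(x) contributes -2 n a_n at x^n.
-3 y(x) contributes -3 a_n at x^n.
Matching x^n: (n+2)(n+1) a_{n+2} + (-n(n-1) - 2 n - 3) a_n = 0.
Thus a_{n+2} = (n(n-1) + 2 n + 3) / ((n+1)(n+2)) * a_n.

Check with a_0 = 2, a_1 = 0 (apply the recurrence for n = 0, 1, 2, 3): a_0 = 2, a_1 = 0, a_2 = 3, a_3 = 0, a_4 = 9/4, a_5 = 0.

a_(n+2) = (n(n-1) + 2 n + 3) / ((n+1)(n+2)) * a_n; check: a_0 = 2, a_1 = 0, a_2 = 3, a_3 = 0, a_4 = 9/4, a_5 = 0


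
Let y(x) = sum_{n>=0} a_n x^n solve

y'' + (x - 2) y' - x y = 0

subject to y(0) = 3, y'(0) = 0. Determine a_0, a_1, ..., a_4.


Ansatz: y(x) = sum_{n>=0} a_n x^n, so y'(x) = sum_{n>=1} n a_n x^(n-1) and y''(x) = sum_{n>=2} n(n-1) a_n x^(n-2).
Substitute into P(x) y'' + Q(x) y' + R(x) y = 0 with P(x) = 1, Q(x) = x - 2, R(x) = -x, and match powers of x.
Initial conditions: a_0 = 3, a_1 = 0.
Setting the coefficient of each power of x to zero and solving order by order (substituting the coefficients already found):
  x^0: 2 a_2 - 2 a_1 = 0  ->  2 a_2 = 2 a_1 = 0  ->  a_2 = 0
  x^1: 6 a_3 - 4 a_2 + a_1 - a_0 = 0  ->  6 a_3 = 4 a_2 - a_1 + a_0 = 3  ->  a_3 = 1/2
  x^2: 12 a_4 - 6 a_3 + 2 a_2 - a_1 = 0  ->  12 a_4 = 6 a_3 - 2 a_2 + a_1 = 3  ->  a_4 = 1/4
Truncated series: y(x) = 3 + (1/2) x^3 + (1/4) x^4 + O(x^5).

a_0 = 3; a_1 = 0; a_2 = 0; a_3 = 1/2; a_4 = 1/4


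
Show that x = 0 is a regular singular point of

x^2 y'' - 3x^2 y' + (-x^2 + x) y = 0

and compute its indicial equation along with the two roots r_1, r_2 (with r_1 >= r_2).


Divide by x^2 to reach normal form y'' + P_1(x) y' + P_2(x) y = 0 with P_1(x) = -3 and P_2(x) = -1 + 1/x.
x = 0 is a singular point because the y-coefficient -1 + 1/x has a pole at x = 0.
It is a regular singular point because x P_1(x) = p(x) = -3x and x^2 P_2(x) = q(x) = -x^2 + x are polynomials, hence analytic at x = 0.
p(0) = 0,  q(0) = 0.
Indicial equation: r(r-1) + p(0) r + q(0) = 0, i.e. r^2 + (p(0) - 1) r + q(0) = 0, i.e. r^2 - 1 r = 0.
Discriminant: (-1)^2 - 4(0) = 1, so r = (1 ± 1)/2.
Solving: r_1 = 1, r_2 = 0.

indicial: r^2 - 1 r = 0; roots r_1 = 1, r_2 = 0


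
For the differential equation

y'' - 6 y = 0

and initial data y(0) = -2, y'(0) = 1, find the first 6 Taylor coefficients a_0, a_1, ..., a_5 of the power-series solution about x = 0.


Ansatz: y(x) = sum_{n>=0} a_n x^n, so y'(x) = sum_{n>=1} n a_n x^(n-1) and y''(x) = sum_{n>=2} n(n-1) a_n x^(n-2).
Substitute into P(x) y'' + Q(x) y' + R(x) y = 0 with P(x) = 1, Q(x) = 0, R(x) = -6, and match powers of x.
Initial conditions: a_0 = -2, a_1 = 1.
Setting the coefficient of each power of x to zero and solving order by order (substituting the coefficients already found):
  x^0: 2 a_2 - 6 a_0 = 0  ->  2 a_2 = 6 a_0 = -12  ->  a_2 = -6
  x^1: 6 a_3 - 6 a_1 = 0  ->  6 a_3 = 6 a_1 = 6  ->  a_3 = 1
  x^2: 12 a_4 - 6 a_2 = 0  ->  12 a_4 = 6 a_2 = -36  ->  a_4 = -3
  x^3: 20 a_5 - 6 a_3 = 0  ->  20 a_5 = 6 a_3 = 6  ->  a_5 = 3/10
Truncated series: y(x) = -2 + x - 6 x^2 + x^3 - 3 x^4 + (3/10) x^5 + O(x^6).

a_0 = -2; a_1 = 1; a_2 = -6; a_3 = 1; a_4 = -3; a_5 = 3/10


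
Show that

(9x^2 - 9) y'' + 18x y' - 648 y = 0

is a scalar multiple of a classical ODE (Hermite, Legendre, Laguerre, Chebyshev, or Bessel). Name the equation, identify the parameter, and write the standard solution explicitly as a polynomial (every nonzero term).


All three coefficients share the factor -9; dividing through by -9 gives  (1 - x^2) y'' - 2x y' + 72 y = 0.
This matches the Legendre equation (1 - x^2) y'' - 2x y' + n(n+1) y = 0 (note the -2x y' term) with n(n+1) = 72, so n = 8; the polynomial solution is P_8(x).
With y = sum_k a_k x^k, matching x^k gives (k+2)(k+1) a_{k+2} = [k(k+1) - n(n+1)] a_k = (k - 8)(k + 9) a_k. The right side vanishes at k = 8, so the series with the parity of 8 terminates at degree 8.
Standard normalization (P_n(1) = 1): leading coefficient (2n)!/(2^n (n!)^2) = 20922789888000/(256*1625702400) = 6435/128, so a_8 = 6435/128. Work downward with a_k = (k+1)(k+2) a_{k+2} / ((k - 8)(k + 9)):
  a_6 = (7)(8)(6435/128) / ((6 - 8)(6 + 9)) = (45045/16)/(-30) = -3003/32
  a_4 = (5)(6)(-3003/32) / ((4 - 8)(4 + 9)) = (-45045/16)/(-52) = 3465/64
  a_2 = (3)(4)(3465/64) / ((2 - 8)(2 + 9)) = (10395/16)/(-66) = -315/32
  a_0 = (1)(2)(-315/32) / ((0 - 8)(0 + 9)) = (-315/16)/(-72) = 35/128
Hence P_8(x) = 6435 x^8/128 - 3003 x^6/32 + 3465 x^4/64 - 315 x^2/32 + 35/128.

P_8(x); series = 6435 x^8/128 - 3003 x^6/32 + 3465 x^4/64 - 315 x^2/32 + 35/128


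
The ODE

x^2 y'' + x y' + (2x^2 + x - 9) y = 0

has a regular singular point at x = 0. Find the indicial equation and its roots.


Divide by x^2 to reach normal form y'' + P_1(x) y' + P_2(x) y = 0 with P_1(x) = 1/x and P_2(x) = 2 + 1/x - 9/x^2.
x = 0 is a singular point because the y'-coefficient 1/x has a pole at x = 0 and the y-coefficient 2 + 1/x - 9/x^2 has a pole at x = 0.
It is a regular singular point because x P_1(x) = p(x) = 1 and x^2 P_2(x) = q(x) = 2x^2 + x - 9 are polynomials, hence analytic at x = 0.
p(0) = 1,  q(0) = -9.
Indicial equation: r(r-1) + p(0) r + q(0) = 0, i.e. r^2 + (p(0) - 1) r + q(0) = 0, i.e. r^2 - 9 = 0.
Discriminant: (0)^2 - 4(-9) = 36, so r = (0 ± 6)/2.
Solving: r_1 = 3, r_2 = -3.

indicial: r^2 - 9 = 0; roots r_1 = 3, r_2 = -3


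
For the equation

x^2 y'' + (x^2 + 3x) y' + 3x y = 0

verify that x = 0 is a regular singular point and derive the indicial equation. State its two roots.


Divide by x^2 to reach normal form y'' + P_1(x) y' + P_2(x) y = 0 with P_1(x) = 1 + 3/x and P_2(x) = 3/x.
x = 0 is a singular point because the y'-coefficient 1 + 3/x has a pole at x = 0 and the y-coefficient 3/x has a pole at x = 0.
It is a regular singular point because x P_1(x) = p(x) = x + 3 and x^2 P_2(x) = q(x) = 3x are polynomials, hence analytic at x = 0.
p(0) = 3,  q(0) = 0.
Indicial equation: r(r-1) + p(0) r + q(0) = 0, i.e. r^2 + (p(0) - 1) r + q(0) = 0, i.e. r^2 + 2 r = 0.
Discriminant: (2)^2 - 4(0) = 4, so r = (-2 ± 2)/2.
Solving: r_1 = 0, r_2 = -2.

indicial: r^2 + 2 r = 0; roots r_1 = 0, r_2 = -2


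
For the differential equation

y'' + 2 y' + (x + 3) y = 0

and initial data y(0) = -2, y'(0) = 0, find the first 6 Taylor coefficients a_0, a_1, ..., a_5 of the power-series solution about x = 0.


Ansatz: y(x) = sum_{n>=0} a_n x^n, so y'(x) = sum_{n>=1} n a_n x^(n-1) and y''(x) = sum_{n>=2} n(n-1) a_n x^(n-2).
Substitute into P(x) y'' + Q(x) y' + R(x) y = 0 with P(x) = 1, Q(x) = 2, R(x) = x + 3, and match powers of x.
Initial conditions: a_0 = -2, a_1 = 0.
Setting the coefficient of each power of x to zero and solving order by order (substituting the coefficients already found):
  x^0: 2 a_2 + 2 a_1 + 3 a_0 = 0  ->  2 a_2 = -2 a_1 - 3 a_0 = 6  ->  a_2 = 3
  x^1: 6 a_3 + 4 a_2 + 3 a_1 + a_0 = 0  ->  6 a_3 = -4 a_2 - 3 a_1 - a_0 = -10  ->  a_3 = -5/3
  x^2: 12 a_4 + 6 a_3 + 3 a_2 + a_1 = 0  ->  12 a_4 = -6 a_3 - 3 a_2 - a_1 = 1  ->  a_4 = 1/12
  x^3: 20 a_5 + 8 a_4 + 3 a_3 + a_2 = 0  ->  20 a_5 = -8 a_4 - 3 a_3 - a_2 = 4/3  ->  a_5 = 1/15
Truncated series: y(x) = -2 + 3 x^2 - (5/3) x^3 + (1/12) x^4 + (1/15) x^5 + O(x^6).

a_0 = -2; a_1 = 0; a_2 = 3; a_3 = -5/3; a_4 = 1/12; a_5 = 1/15


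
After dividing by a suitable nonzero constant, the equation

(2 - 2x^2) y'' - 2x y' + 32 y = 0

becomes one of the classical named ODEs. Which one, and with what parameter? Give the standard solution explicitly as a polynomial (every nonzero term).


All three coefficients share the factor 2; dividing through by 2 gives  (1 - x^2) y'' - x y' + 16 y = 0.
This matches the Chebyshev equation (1 - x^2) y'' - x y' + n^2 y = 0 (note the -x y' term, not -2x y') with n^2 = 16, so n = 4; the polynomial solution is T_4(x).
With y = sum_k a_k x^k, matching x^k gives (k+2)(k+1) a_{k+2} = (k^2 - n^2) a_k = (k - 4)(k + 4) a_k. The right side vanishes at k = 4, so the series with the parity of 4 terminates at degree 4.
Standard normalization: leading coefficient of T_n is 2^(n-1), so a_4 = 2^3 = 8. Work downward with a_k = (k+1)(k+2) a_{k+2} / ((k - 4)(k + 4)):
  a_2 = (3)(4)(8) / ((2 - 4)(2 + 4)) = 96/(-12) = -8
  a_0 = (1)(2)(-8) / ((0 - 4)(0 + 4)) = -16/(-16) = 1
Hence T_4(x) = 8 x^4 - 8 x^2 + 1.

T_4(x); series = 8 x^4 - 8 x^2 + 1


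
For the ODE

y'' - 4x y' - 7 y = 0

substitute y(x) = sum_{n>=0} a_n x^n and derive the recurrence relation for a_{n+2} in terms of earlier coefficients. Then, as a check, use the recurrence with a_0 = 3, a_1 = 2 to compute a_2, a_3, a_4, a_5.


Substitute y = sum_n a_n x^n.
y''(x) has coefficient (n+2)(n+1) a_{n+2} at x^n;
-4 x y'(x) has coefficient -4 n a_n at x^n (shift);
-7 y(x) has coefficient -7 a_n at x^n.
Matching x^n: (n+2)(n+1) a_{n+2} + (-4n - 7) a_n = 0.
Thus a_{n+2} = (4n + 7) / ((n+1)(n+2)) * a_n.

Check with a_0 = 3, a_1 = 2 (apply the recurrence for n = 0, 1, 2, 3): a_0 = 3, a_1 = 2, a_2 = 21/2, a_3 = 11/3, a_4 = 105/8, a_5 = 209/60.

a_(n+2) = (4n + 7) / ((n+1)(n+2)) * a_n; check: a_0 = 3, a_1 = 2, a_2 = 21/2, a_3 = 11/3, a_4 = 105/8, a_5 = 209/60


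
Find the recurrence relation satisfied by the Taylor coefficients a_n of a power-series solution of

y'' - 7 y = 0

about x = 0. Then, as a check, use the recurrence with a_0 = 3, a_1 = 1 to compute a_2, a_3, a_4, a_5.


Substitute y = sum_n a_n x^n into y'' + (const) y = 0.
y''(x) = sum_{n>=0} (n+2)(n+1) a_{n+2} x^n.
The ODE becomes sum_n [(n+2)(n+1) a_{n+2} - 7 a_n] x^n = 0.
Setting each coefficient to zero gives the recurrence:
  (n+2)(n+1) a_{n+2} - 7 a_n = 0,
  a_{n+2} = 7 / ((n+1)(n+2)) a_n.

Check with a_0 = 3, a_1 = 1 (apply the recurrence for n = 0, 1, 2, 3): a_0 = 3, a_1 = 1, a_2 = 21/2, a_3 = 7/6, a_4 = 49/8, a_5 = 49/120.

a_{n+2} = 7/((n+1)(n+2)) * a_n; check: a_0 = 3, a_1 = 1, a_2 = 21/2, a_3 = 7/6, a_4 = 49/8, a_5 = 49/120


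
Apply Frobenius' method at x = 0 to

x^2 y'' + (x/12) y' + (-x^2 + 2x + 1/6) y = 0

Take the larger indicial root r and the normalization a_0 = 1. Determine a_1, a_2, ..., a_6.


Write in Frobenius form y'' + (p(x)/x) y' + (q(x)/x^2) y = 0:
  p(x) = 1/12,  q(x) = -x^2 + 2x + 1/6.
Indicial equation: r(r-1) + (1/12) r + (1/6) = 0 -> roots r_1 = 2/3, r_2 = 1/4.
Take r = r_1 = 2/3. Let y(x) = x^r sum_{n>=0} a_n x^n with a_0 = 1.
Substitute y = x^r sum a_n x^n and match x^{r+n}. The recurrence is
  D(n) a_n + 2 a_{n-1} - 1 a_{n-2} = 0,  where D(n) = (r+n)(r+n-1) + (1/12)(r+n) + (1/6).
  a_n = [-2 a_{n-1} + 1 a_{n-2}] / D(n).
Since the indicial polynomial factors as (r - r_1)(r - r_2), D(n) = (r_1 + n - r_1)(r_1 + n - r_2) = n(n + 5/12).
Evaluating step by step (a_0 = 1):
  n = 1: D(1) = 1(1 + 5/12) = 17/12; numerator = -2(1) = -2; a_1 = (-2)/(17/12) = -24/17
  n = 2: D(2) = 2(2 + 5/12) = 29/6; numerator = -2(-24/17) + 1(1) = 65/17; a_2 = (65/17)/(29/6) = 390/493
  n = 3: D(3) = 3(3 + 5/12) = 41/4; numerator = -2(390/493) + 1(-24/17) = -1476/493; a_3 = (-1476/493)/(41/4) = -144/493
  n = 4: D(4) = 4(4 + 5/12) = 53/3; numerator = -2(-144/493) + 1(390/493) = 678/493; a_4 = (678/493)/(53/3) = 2034/26129
  n = 5: D(5) = 5(5 + 5/12) = 325/12; numerator = -2(2034/26129) + 1(-144/493) = -11700/26129; a_5 = (-11700/26129)/(325/12) = -432/26129
  n = 6: D(6) = 6(6 + 5/12) = 77/2; numerator = -2(-432/26129) + 1(2034/26129) = 2898/26129; a_6 = (2898/26129)/(77/2) = 828/287419

r = 2/3; a_0 = 1; a_1 = -24/17; a_2 = 390/493; a_3 = -144/493; a_4 = 2034/26129; a_5 = -432/26129; a_6 = 828/287419
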